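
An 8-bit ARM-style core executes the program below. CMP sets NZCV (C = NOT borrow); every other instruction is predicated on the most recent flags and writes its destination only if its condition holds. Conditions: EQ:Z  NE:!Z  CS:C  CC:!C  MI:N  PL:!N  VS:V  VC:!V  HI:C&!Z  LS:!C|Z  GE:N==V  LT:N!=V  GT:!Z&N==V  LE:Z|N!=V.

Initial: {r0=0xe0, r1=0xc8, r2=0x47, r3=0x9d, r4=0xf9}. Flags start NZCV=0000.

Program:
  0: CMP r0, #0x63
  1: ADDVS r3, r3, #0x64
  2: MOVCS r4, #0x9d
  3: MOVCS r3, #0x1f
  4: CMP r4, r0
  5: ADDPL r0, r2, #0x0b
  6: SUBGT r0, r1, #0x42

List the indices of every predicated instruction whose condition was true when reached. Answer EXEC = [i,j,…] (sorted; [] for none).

0: ✓ CMP  NZCV=0011
1: ✓ ADDVS  r3←0x01
2: ✓ MOVCS  r4←0x9d
3: ✓ MOVCS  r3←0x1f
4: ✓ CMP  NZCV=1000
5: · ADDPL
6: · SUBGT

EXEC = [1,2,3]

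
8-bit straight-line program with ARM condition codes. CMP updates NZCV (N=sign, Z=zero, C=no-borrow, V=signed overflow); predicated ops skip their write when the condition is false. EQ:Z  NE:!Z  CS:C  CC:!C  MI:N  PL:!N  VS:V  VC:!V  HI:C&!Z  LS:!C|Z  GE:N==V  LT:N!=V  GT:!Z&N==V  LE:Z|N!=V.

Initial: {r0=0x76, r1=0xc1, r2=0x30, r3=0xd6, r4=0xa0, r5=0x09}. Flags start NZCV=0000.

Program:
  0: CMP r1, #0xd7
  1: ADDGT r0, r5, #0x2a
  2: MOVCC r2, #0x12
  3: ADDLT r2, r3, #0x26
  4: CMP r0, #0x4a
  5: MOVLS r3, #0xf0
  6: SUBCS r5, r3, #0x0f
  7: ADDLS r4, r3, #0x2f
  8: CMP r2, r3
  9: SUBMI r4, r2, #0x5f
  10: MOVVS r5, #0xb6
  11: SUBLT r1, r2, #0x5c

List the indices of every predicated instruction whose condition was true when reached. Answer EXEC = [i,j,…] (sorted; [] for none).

0: ✓ CMP  NZCV=1000
1: · ADDGT
2: ✓ MOVCC  r2←0x12
3: ✓ ADDLT  r2←0xfc
4: ✓ CMP  NZCV=0010
5: · MOVLS
6: ✓ SUBCS  r5←0xc7
7: · ADDLS
8: ✓ CMP  NZCV=0010
9: · SUBMI
10: · MOVVS
11: · SUBLT

EXEC = [2,3,6]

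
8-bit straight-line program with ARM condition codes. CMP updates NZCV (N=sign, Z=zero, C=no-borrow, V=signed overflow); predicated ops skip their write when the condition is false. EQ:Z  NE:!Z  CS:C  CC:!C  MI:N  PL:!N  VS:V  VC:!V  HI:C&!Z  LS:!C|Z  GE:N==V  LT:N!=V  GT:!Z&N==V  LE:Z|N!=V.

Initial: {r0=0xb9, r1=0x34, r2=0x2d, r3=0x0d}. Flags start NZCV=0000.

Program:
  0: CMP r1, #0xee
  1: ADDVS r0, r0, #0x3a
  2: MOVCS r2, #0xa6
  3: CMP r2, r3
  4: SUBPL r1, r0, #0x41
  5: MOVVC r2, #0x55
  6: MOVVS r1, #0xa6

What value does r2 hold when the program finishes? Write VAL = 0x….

VAL = 0x55

0: ✓ CMP  NZCV=0000
1: · ADDVS
2: · MOVCS
3: ✓ CMP  NZCV=0010
4: ✓ SUBPL  r1←0x78
5: ✓ MOVVC  r2←0x55
6: · MOVVS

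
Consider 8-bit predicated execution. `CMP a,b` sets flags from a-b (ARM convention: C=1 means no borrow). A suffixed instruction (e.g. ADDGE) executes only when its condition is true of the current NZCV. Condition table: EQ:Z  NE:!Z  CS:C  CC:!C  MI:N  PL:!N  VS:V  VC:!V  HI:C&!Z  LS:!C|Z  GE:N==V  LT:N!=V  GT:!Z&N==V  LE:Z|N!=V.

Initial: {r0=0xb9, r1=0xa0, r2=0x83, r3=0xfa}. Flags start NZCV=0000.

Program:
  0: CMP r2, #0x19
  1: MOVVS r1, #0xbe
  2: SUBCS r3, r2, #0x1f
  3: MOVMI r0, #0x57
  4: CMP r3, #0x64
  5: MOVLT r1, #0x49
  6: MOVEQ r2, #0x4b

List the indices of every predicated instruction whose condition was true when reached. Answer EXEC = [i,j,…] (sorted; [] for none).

EXEC = [1,2,6]

0: ✓ CMP  NZCV=0011
1: ✓ MOVVS  r1←0xbe
2: ✓ SUBCS  r3←0x64
3: · MOVMI
4: ✓ CMP  NZCV=0110
5: · MOVLT
6: ✓ MOVEQ  r2←0x4b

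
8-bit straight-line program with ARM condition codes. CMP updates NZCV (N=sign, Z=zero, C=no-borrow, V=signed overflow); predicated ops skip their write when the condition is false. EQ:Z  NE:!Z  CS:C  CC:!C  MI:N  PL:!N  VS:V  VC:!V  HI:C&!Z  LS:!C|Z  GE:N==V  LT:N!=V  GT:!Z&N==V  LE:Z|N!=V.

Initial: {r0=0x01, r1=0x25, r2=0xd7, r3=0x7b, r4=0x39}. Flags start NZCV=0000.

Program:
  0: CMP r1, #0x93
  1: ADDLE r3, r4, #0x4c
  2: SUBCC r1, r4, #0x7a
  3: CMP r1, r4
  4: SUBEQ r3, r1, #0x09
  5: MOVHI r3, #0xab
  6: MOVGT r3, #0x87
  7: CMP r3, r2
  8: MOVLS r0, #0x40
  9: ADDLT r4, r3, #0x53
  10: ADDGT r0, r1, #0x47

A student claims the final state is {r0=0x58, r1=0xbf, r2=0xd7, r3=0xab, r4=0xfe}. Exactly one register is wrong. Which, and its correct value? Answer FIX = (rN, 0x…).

0: ✓ CMP  NZCV=1001
1: · ADDLE
2: ✓ SUBCC  r1←0xbf
3: ✓ CMP  NZCV=1010
4: · SUBEQ
5: ✓ MOVHI  r3←0xab
6: · MOVGT
7: ✓ CMP  NZCV=1000
8: ✓ MOVLS  r0←0x40
9: ✓ ADDLT  r4←0xfe
10: · ADDGT

FIX = (r0, 0x40)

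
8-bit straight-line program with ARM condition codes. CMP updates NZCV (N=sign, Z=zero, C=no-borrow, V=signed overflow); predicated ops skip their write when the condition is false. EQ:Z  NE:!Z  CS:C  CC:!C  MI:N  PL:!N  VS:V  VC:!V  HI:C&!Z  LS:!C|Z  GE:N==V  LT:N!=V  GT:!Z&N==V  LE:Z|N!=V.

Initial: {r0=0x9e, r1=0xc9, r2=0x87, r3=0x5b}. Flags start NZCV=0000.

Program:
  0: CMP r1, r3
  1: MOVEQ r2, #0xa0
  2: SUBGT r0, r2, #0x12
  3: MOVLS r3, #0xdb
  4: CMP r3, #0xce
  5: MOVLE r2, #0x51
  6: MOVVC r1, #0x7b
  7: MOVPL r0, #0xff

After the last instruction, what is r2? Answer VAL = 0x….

[0] flags=0011 → (cmp)
[1] flags=0011 EQ?F → skip
[2] flags=0011 GT?F → skip
[3] flags=0011 LS?F → skip
[4] flags=1001 → (cmp)
[5] flags=1001 LE?F → skip
[6] flags=1001 VC?F → skip
[7] flags=1001 PL?F → skip

VAL = 0x87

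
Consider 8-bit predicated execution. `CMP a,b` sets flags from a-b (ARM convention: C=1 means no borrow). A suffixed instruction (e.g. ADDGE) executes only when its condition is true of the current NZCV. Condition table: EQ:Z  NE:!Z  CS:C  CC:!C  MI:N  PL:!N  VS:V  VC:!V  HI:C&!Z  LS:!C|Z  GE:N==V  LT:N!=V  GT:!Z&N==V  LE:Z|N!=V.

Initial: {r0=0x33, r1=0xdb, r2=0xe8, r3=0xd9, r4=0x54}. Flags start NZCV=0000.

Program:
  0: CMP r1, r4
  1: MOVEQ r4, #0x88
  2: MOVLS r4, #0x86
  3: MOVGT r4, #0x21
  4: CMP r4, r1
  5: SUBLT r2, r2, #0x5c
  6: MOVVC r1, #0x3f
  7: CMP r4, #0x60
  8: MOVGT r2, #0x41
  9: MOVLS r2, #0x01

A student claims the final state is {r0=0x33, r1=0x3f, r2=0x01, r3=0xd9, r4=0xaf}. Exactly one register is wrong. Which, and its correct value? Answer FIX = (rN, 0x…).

FIX = (r4, 0x54)

0: ✓ CMP  NZCV=1010
1: · MOVEQ
2: · MOVLS
3: · MOVGT
4: ✓ CMP  NZCV=0000
5: · SUBLT
6: ✓ MOVVC  r1←0x3f
7: ✓ CMP  NZCV=1000
8: · MOVGT
9: ✓ MOVLS  r2←0x01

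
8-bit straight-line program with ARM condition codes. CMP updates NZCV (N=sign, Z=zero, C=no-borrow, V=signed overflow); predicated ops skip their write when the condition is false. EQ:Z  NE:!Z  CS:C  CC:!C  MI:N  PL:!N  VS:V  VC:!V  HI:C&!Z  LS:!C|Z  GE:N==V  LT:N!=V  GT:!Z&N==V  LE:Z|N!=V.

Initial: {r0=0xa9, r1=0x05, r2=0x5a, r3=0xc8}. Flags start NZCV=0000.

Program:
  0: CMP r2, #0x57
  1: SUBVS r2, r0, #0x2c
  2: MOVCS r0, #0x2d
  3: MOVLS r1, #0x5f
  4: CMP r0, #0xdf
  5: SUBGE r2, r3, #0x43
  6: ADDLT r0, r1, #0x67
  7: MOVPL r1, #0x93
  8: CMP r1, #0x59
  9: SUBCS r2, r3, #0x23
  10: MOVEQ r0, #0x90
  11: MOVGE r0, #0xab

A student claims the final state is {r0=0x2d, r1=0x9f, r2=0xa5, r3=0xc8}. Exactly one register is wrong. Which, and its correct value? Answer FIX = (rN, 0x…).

0: ✓ CMP  NZCV=0010
1: · SUBVS
2: ✓ MOVCS  r0←0x2d
3: · MOVLS
4: ✓ CMP  NZCV=0000
5: ✓ SUBGE  r2←0x85
6: · ADDLT
7: ✓ MOVPL  r1←0x93
8: ✓ CMP  NZCV=0011
9: ✓ SUBCS  r2←0xa5
10: · MOVEQ
11: · MOVGE

FIX = (r1, 0x93)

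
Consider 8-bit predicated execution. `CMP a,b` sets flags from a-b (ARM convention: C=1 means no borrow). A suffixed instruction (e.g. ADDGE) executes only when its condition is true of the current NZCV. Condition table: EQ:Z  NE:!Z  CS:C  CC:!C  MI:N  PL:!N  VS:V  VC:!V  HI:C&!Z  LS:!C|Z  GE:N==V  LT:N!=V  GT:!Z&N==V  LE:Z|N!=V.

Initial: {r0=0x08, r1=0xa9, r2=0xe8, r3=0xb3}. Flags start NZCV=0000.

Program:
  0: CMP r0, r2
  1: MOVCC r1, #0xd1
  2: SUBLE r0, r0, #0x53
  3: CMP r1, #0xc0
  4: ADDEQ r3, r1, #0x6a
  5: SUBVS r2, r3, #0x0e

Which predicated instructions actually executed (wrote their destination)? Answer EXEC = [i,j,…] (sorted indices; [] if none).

0: ✓ CMP  NZCV=0000
1: ✓ MOVCC  r1←0xd1
2: · SUBLE
3: ✓ CMP  NZCV=0010
4: · ADDEQ
5: · SUBVS

EXEC = [1]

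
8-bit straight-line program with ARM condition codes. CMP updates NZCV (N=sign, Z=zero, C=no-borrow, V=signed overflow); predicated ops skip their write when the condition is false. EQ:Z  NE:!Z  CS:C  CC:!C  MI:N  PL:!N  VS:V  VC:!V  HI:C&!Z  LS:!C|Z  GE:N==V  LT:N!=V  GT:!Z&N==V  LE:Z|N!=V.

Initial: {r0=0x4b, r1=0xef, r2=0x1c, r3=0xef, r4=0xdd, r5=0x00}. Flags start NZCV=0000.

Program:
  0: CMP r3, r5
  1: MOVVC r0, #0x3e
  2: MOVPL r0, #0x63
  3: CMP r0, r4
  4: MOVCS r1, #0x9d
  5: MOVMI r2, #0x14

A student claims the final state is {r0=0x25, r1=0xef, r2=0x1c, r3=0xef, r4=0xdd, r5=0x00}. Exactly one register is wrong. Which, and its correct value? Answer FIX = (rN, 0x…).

[0] flags=1010 → (cmp)
[1] flags=1010 VC?T → r0=0x3e
[2] flags=1010 PL?F → skip
[3] flags=0000 → (cmp)
[4] flags=0000 CS?F → skip
[5] flags=0000 MI?F → skip

FIX = (r0, 0x3e)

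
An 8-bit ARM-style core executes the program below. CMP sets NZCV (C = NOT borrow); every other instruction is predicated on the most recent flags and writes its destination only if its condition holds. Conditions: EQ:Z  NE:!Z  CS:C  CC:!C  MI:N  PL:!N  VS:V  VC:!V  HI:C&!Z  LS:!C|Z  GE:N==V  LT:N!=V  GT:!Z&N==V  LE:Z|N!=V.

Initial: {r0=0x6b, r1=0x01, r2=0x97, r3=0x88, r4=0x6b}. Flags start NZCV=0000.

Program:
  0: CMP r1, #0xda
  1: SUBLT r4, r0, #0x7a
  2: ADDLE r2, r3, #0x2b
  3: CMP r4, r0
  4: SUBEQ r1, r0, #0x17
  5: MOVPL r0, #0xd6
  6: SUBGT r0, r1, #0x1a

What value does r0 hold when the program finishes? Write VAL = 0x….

0: ✓ CMP  NZCV=0000
1: · SUBLT
2: · ADDLE
3: ✓ CMP  NZCV=0110
4: ✓ SUBEQ  r1←0x54
5: ✓ MOVPL  r0←0xd6
6: · SUBGT

VAL = 0xd6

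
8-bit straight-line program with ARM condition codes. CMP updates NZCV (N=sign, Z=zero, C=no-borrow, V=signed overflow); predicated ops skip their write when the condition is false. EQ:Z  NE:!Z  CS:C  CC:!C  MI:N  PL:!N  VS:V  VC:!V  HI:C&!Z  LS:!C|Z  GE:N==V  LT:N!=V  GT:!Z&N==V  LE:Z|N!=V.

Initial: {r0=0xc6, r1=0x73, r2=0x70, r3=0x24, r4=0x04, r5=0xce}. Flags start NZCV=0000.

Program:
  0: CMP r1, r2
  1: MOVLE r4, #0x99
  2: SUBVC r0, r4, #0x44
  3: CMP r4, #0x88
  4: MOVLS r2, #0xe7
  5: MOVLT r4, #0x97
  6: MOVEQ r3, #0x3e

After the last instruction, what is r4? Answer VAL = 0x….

VAL = 0x04

0: ✓ CMP  NZCV=0010
1: · MOVLE
2: ✓ SUBVC  r0←0xc0
3: ✓ CMP  NZCV=0000
4: ✓ MOVLS  r2←0xe7
5: · MOVLT
6: · MOVEQ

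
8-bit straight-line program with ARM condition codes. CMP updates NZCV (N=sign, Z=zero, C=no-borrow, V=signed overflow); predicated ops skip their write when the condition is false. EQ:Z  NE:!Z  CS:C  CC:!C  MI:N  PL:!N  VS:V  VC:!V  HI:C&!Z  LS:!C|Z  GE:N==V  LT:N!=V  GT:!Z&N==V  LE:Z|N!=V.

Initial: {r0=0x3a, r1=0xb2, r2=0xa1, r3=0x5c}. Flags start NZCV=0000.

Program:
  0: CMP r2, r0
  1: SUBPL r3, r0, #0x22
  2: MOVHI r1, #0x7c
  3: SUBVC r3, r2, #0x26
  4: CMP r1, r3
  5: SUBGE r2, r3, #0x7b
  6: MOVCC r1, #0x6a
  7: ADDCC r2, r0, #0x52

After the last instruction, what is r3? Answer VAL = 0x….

VAL = 0x18

0: ✓ CMP  NZCV=0011
1: ✓ SUBPL  r3←0x18
2: ✓ MOVHI  r1←0x7c
3: · SUBVC
4: ✓ CMP  NZCV=0010
5: ✓ SUBGE  r2←0x9d
6: · MOVCC
7: · ADDCC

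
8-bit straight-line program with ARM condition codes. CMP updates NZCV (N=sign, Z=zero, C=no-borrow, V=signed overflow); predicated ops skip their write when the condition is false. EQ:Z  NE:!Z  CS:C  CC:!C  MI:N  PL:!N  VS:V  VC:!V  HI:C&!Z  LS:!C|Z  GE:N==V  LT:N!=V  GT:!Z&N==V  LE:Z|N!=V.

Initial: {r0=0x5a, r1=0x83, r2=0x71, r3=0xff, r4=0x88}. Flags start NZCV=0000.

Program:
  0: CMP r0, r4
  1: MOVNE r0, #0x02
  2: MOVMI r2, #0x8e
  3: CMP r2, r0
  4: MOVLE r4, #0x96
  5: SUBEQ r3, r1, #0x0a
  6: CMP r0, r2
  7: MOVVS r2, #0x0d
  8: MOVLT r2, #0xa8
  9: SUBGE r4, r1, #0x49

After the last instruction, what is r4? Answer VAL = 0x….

VAL = 0x3a

[0] flags=1001 → (cmp)
[1] flags=1001 NE?T → r0=0x02
[2] flags=1001 MI?T → r2=0x8e
[3] flags=1010 → (cmp)
[4] flags=1010 LE?T → r4=0x96
[5] flags=1010 EQ?F → skip
[6] flags=0000 → (cmp)
[7] flags=0000 VS?F → skip
[8] flags=0000 LT?F → skip
[9] flags=0000 GE?T → r4=0x3a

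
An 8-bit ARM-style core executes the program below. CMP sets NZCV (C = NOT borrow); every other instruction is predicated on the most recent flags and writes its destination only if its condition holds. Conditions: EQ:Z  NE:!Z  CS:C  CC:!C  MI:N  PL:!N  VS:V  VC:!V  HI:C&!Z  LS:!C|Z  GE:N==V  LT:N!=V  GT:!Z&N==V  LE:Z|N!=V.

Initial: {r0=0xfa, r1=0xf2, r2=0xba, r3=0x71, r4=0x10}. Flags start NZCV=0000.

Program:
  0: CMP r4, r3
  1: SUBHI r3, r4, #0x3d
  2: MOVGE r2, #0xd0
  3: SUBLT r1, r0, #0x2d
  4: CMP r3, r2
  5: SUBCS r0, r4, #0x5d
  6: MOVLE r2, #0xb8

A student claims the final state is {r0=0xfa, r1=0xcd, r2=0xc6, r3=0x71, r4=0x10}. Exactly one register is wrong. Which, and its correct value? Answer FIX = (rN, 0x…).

FIX = (r2, 0xba)

0: ✓ CMP  NZCV=1000
1: · SUBHI
2: · MOVGE
3: ✓ SUBLT  r1←0xcd
4: ✓ CMP  NZCV=1001
5: · SUBCS
6: · MOVLE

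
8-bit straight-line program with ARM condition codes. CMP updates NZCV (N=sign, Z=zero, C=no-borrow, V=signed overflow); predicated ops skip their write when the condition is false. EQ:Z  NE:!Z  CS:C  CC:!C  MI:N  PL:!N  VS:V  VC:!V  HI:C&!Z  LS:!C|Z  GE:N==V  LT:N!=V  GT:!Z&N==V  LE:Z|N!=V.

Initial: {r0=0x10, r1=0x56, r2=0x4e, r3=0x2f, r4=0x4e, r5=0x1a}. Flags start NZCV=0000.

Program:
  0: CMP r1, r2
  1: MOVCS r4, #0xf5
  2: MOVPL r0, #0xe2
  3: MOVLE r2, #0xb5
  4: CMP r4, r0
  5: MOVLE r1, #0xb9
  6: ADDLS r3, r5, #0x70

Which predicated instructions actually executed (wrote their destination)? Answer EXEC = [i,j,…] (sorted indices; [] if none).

EXEC = [1,2]

[0] flags=0010 → (cmp)
[1] flags=0010 CS?T → r4=0xf5
[2] flags=0010 PL?T → r0=0xe2
[3] flags=0010 LE?F → skip
[4] flags=0010 → (cmp)
[5] flags=0010 LE?F → skip
[6] flags=0010 LS?F → skip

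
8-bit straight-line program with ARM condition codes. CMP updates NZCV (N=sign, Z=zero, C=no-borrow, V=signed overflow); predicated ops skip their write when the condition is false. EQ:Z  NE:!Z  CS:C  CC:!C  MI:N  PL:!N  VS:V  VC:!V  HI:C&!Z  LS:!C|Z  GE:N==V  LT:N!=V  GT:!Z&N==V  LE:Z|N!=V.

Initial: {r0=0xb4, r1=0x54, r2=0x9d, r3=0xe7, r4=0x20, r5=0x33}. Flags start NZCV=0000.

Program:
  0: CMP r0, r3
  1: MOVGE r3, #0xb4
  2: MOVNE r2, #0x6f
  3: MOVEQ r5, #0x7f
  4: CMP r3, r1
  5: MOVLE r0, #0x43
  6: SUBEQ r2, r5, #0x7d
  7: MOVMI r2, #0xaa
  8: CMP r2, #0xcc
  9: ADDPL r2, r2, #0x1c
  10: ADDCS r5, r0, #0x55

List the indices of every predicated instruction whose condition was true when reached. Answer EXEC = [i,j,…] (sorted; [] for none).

EXEC = [2,5,7]

0: ✓ CMP  NZCV=1000
1: · MOVGE
2: ✓ MOVNE  r2←0x6f
3: · MOVEQ
4: ✓ CMP  NZCV=1010
5: ✓ MOVLE  r0←0x43
6: · SUBEQ
7: ✓ MOVMI  r2←0xaa
8: ✓ CMP  NZCV=1000
9: · ADDPL
10: · ADDCS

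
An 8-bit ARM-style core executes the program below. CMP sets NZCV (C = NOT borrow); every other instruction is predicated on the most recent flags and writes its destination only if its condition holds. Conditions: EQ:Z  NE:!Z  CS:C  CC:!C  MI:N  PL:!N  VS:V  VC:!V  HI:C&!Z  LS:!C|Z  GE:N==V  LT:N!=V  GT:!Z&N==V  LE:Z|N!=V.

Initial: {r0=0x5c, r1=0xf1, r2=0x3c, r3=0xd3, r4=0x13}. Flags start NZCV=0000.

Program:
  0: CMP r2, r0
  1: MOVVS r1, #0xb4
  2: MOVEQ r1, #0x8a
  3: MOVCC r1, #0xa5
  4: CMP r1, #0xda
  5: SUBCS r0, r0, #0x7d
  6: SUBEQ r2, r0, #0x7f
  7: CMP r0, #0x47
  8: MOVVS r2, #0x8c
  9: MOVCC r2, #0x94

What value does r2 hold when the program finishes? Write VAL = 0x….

VAL = 0x3c

[0] flags=1000 → (cmp)
[1] flags=1000 VS?F → skip
[2] flags=1000 EQ?F → skip
[3] flags=1000 CC?T → r1=0xa5
[4] flags=1000 → (cmp)
[5] flags=1000 CS?F → skip
[6] flags=1000 EQ?F → skip
[7] flags=0010 → (cmp)
[8] flags=0010 VS?F → skip
[9] flags=0010 CC?F → skip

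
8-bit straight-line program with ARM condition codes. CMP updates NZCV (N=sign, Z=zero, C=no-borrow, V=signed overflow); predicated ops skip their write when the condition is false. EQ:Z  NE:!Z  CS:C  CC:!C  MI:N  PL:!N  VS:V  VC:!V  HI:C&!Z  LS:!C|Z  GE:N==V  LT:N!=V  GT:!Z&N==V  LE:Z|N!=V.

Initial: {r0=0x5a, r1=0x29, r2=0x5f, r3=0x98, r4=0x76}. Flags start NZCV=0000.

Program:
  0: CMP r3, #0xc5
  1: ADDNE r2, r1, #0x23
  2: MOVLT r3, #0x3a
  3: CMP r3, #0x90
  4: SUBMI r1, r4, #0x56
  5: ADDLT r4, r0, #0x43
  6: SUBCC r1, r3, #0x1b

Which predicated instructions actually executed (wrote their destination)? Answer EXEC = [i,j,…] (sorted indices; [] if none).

[0] flags=1000 → (cmp)
[1] flags=1000 NE?T → r2=0x4c
[2] flags=1000 LT?T → r3=0x3a
[3] flags=1001 → (cmp)
[4] flags=1001 MI?T → r1=0x20
[5] flags=1001 LT?F → skip
[6] flags=1001 CC?T → r1=0x1f

EXEC = [1,2,4,6]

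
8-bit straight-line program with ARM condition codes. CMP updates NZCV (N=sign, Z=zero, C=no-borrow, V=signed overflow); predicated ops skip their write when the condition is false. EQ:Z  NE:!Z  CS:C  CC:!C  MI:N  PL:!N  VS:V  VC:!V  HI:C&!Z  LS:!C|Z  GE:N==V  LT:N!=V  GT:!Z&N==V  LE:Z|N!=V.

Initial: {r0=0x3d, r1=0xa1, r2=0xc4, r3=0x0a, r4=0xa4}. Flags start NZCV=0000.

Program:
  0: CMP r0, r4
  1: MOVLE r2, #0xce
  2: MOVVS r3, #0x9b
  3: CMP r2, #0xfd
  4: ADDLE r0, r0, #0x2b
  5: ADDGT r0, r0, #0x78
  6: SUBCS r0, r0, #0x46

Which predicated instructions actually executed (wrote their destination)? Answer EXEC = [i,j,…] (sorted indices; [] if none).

[0] flags=1001 → (cmp)
[1] flags=1001 LE?F → skip
[2] flags=1001 VS?T → r3=0x9b
[3] flags=1000 → (cmp)
[4] flags=1000 LE?T → r0=0x68
[5] flags=1000 GT?F → skip
[6] flags=1000 CS?F → skip

EXEC = [2,4]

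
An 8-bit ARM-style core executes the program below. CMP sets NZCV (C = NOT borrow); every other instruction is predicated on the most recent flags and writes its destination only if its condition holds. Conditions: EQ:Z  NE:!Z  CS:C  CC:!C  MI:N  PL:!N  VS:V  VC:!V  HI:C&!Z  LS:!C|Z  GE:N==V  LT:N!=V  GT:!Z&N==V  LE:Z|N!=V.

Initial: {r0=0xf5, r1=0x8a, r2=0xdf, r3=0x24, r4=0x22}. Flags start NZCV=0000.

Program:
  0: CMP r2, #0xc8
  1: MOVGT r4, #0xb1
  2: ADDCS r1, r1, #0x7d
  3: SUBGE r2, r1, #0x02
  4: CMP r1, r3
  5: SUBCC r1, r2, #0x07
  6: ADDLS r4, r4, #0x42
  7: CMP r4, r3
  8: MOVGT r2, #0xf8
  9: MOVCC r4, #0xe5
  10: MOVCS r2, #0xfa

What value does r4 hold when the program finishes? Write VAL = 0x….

VAL = 0xf3

[0] flags=0010 → (cmp)
[1] flags=0010 GT?T → r4=0xb1
[2] flags=0010 CS?T → r1=0x07
[3] flags=0010 GE?T → r2=0x05
[4] flags=1000 → (cmp)
[5] flags=1000 CC?T → r1=0xfe
[6] flags=1000 LS?T → r4=0xf3
[7] flags=1010 → (cmp)
[8] flags=1010 GT?F → skip
[9] flags=1010 CC?F → skip
[10] flags=1010 CS?T → r2=0xfa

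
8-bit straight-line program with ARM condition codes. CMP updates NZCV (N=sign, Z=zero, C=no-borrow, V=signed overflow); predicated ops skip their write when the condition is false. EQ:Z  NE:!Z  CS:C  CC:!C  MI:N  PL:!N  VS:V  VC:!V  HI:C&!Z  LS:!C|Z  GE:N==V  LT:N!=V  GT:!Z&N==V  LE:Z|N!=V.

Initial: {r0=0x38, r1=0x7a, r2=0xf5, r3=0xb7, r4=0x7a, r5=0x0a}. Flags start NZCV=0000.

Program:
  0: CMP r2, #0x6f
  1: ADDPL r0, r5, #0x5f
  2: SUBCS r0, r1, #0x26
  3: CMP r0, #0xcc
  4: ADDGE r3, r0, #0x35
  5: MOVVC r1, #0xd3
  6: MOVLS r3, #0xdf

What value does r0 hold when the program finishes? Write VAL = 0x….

0: ✓ CMP  NZCV=1010
1: · ADDPL
2: ✓ SUBCS  r0←0x54
3: ✓ CMP  NZCV=1001
4: ✓ ADDGE  r3←0x89
5: · MOVVC
6: ✓ MOVLS  r3←0xdf

VAL = 0x54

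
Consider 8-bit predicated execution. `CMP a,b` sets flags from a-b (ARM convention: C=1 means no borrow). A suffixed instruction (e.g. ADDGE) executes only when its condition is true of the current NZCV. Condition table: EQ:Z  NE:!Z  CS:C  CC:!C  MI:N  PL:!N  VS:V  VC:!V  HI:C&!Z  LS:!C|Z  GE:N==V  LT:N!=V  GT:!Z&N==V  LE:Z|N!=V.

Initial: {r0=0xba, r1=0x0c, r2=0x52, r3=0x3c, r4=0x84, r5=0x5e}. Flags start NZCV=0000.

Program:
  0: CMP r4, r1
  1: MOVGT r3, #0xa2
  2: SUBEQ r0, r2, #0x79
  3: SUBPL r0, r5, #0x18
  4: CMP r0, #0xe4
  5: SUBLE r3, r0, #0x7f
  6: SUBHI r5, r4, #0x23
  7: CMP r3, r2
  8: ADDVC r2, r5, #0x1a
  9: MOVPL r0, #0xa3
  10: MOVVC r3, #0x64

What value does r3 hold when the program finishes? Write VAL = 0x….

0: ✓ CMP  NZCV=0011
1: · MOVGT
2: · SUBEQ
3: ✓ SUBPL  r0←0x46
4: ✓ CMP  NZCV=0000
5: · SUBLE
6: · SUBHI
7: ✓ CMP  NZCV=1000
8: ✓ ADDVC  r2←0x78
9: · MOVPL
10: ✓ MOVVC  r3←0x64

VAL = 0x64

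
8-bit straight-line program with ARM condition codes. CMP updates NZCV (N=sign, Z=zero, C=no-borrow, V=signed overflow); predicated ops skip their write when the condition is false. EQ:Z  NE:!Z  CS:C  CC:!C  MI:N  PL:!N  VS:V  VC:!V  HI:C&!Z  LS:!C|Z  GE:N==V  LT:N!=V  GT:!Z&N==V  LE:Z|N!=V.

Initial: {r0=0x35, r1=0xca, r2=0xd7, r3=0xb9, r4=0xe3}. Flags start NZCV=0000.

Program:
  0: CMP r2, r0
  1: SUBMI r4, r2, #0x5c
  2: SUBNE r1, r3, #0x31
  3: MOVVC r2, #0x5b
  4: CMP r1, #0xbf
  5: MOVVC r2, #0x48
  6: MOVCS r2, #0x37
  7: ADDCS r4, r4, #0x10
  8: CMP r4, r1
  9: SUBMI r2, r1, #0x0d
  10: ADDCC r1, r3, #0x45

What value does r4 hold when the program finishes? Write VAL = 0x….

0: ✓ CMP  NZCV=1010
1: ✓ SUBMI  r4←0x7b
2: ✓ SUBNE  r1←0x88
3: ✓ MOVVC  r2←0x5b
4: ✓ CMP  NZCV=1000
5: ✓ MOVVC  r2←0x48
6: · MOVCS
7: · ADDCS
8: ✓ CMP  NZCV=1001
9: ✓ SUBMI  r2←0x7b
10: ✓ ADDCC  r1←0xfe

VAL = 0x7b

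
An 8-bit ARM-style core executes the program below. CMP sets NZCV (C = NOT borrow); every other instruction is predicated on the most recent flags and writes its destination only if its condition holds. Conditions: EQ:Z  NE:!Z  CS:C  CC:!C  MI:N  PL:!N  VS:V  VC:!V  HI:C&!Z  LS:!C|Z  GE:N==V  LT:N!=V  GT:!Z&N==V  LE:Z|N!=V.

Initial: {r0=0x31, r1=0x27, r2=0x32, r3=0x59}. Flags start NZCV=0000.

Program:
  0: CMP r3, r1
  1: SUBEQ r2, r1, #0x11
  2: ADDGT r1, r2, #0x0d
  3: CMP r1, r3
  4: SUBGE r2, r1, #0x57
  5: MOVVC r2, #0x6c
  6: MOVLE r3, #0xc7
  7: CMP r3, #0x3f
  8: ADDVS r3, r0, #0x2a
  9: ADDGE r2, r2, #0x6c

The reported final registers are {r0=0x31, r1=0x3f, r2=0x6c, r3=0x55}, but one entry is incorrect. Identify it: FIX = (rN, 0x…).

FIX = (r3, 0xc7)

[0] flags=0010 → (cmp)
[1] flags=0010 EQ?F → skip
[2] flags=0010 GT?T → r1=0x3f
[3] flags=1000 → (cmp)
[4] flags=1000 GE?F → skip
[5] flags=1000 VC?T → r2=0x6c
[6] flags=1000 LE?T → r3=0xc7
[7] flags=1010 → (cmp)
[8] flags=1010 VS?F → skip
[9] flags=1010 GE?F → skip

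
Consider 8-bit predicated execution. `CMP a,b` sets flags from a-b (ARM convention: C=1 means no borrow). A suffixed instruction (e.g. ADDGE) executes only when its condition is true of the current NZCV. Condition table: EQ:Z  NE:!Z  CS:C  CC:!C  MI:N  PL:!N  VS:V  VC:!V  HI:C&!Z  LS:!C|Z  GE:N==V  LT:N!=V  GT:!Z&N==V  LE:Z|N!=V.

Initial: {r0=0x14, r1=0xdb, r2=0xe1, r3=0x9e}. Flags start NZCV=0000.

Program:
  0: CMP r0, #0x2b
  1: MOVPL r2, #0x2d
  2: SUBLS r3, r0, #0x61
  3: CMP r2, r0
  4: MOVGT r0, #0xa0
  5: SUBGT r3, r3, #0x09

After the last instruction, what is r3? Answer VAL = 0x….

VAL = 0xb3

[0] flags=1000 → (cmp)
[1] flags=1000 PL?F → skip
[2] flags=1000 LS?T → r3=0xb3
[3] flags=1010 → (cmp)
[4] flags=1010 GT?F → skip
[5] flags=1010 GT?F → skip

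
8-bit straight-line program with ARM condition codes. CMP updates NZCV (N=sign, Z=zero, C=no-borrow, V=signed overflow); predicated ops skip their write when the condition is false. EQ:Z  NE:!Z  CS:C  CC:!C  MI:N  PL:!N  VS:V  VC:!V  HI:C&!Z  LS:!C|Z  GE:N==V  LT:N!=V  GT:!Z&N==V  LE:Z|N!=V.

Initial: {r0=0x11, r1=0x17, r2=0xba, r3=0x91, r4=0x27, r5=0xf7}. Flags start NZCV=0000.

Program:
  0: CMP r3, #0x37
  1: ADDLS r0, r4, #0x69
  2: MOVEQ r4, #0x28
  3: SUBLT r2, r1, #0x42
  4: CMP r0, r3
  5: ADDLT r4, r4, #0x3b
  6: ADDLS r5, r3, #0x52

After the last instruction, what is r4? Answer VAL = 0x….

[0] flags=0011 → (cmp)
[1] flags=0011 LS?F → skip
[2] flags=0011 EQ?F → skip
[3] flags=0011 LT?T → r2=0xd5
[4] flags=1001 → (cmp)
[5] flags=1001 LT?F → skip
[6] flags=1001 LS?T → r5=0xe3

VAL = 0x27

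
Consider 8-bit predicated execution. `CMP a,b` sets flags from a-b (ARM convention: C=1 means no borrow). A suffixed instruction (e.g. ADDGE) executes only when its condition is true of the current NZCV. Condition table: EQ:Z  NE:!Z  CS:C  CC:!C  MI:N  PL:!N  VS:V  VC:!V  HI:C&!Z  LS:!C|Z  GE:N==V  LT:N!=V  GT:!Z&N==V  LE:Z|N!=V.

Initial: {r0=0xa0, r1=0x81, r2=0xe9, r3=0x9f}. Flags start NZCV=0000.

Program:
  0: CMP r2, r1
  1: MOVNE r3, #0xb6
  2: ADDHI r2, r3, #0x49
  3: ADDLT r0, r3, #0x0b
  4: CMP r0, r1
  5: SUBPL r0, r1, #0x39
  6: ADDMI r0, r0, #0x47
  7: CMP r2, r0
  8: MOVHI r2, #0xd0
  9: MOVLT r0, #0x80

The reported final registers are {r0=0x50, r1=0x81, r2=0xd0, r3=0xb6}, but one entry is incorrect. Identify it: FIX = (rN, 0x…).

[0] flags=0010 → (cmp)
[1] flags=0010 NE?T → r3=0xb6
[2] flags=0010 HI?T → r2=0xff
[3] flags=0010 LT?F → skip
[4] flags=0010 → (cmp)
[5] flags=0010 PL?T → r0=0x48
[6] flags=0010 MI?F → skip
[7] flags=1010 → (cmp)
[8] flags=1010 HI?T → r2=0xd0
[9] flags=1010 LT?T → r0=0x80

FIX = (r0, 0x80)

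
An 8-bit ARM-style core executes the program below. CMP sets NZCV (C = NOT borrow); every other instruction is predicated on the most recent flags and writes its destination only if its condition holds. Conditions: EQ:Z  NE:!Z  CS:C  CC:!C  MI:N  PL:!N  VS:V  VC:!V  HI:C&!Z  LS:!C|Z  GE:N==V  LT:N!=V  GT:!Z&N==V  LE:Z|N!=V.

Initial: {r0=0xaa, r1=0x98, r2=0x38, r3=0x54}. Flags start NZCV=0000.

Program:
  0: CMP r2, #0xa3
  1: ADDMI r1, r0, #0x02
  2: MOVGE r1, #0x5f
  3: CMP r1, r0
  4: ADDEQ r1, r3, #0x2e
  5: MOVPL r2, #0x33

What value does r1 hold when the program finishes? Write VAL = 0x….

VAL = 0x5f

[0] flags=1001 → (cmp)
[1] flags=1001 MI?T → r1=0xac
[2] flags=1001 GE?T → r1=0x5f
[3] flags=1001 → (cmp)
[4] flags=1001 EQ?F → skip
[5] flags=1001 PL?F → skip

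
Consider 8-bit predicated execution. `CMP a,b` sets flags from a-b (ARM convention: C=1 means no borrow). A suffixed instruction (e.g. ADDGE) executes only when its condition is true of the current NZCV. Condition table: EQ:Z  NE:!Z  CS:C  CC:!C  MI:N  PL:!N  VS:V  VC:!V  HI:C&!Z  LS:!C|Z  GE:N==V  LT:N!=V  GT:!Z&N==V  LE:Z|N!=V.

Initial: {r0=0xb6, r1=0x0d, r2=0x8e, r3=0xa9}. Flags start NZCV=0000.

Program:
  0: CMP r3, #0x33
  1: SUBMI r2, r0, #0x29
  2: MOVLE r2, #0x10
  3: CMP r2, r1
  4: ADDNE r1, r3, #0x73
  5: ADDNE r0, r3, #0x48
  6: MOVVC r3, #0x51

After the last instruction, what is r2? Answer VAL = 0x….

VAL = 0x10

0: ✓ CMP  NZCV=0011
1: · SUBMI
2: ✓ MOVLE  r2←0x10
3: ✓ CMP  NZCV=0010
4: ✓ ADDNE  r1←0x1c
5: ✓ ADDNE  r0←0xf1
6: ✓ MOVVC  r3←0x51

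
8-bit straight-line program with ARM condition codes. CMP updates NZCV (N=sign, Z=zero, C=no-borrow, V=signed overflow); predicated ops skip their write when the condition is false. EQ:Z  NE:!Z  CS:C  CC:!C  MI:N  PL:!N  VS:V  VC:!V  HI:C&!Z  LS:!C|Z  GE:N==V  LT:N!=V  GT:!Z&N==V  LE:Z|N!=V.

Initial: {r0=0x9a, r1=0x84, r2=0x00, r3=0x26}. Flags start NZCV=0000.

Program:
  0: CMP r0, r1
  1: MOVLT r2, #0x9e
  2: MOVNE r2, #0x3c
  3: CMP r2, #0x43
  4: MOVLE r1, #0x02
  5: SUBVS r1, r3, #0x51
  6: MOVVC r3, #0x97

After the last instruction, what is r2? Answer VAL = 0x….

0: ✓ CMP  NZCV=0010
1: · MOVLT
2: ✓ MOVNE  r2←0x3c
3: ✓ CMP  NZCV=1000
4: ✓ MOVLE  r1←0x02
5: · SUBVS
6: ✓ MOVVC  r3←0x97

VAL = 0x3c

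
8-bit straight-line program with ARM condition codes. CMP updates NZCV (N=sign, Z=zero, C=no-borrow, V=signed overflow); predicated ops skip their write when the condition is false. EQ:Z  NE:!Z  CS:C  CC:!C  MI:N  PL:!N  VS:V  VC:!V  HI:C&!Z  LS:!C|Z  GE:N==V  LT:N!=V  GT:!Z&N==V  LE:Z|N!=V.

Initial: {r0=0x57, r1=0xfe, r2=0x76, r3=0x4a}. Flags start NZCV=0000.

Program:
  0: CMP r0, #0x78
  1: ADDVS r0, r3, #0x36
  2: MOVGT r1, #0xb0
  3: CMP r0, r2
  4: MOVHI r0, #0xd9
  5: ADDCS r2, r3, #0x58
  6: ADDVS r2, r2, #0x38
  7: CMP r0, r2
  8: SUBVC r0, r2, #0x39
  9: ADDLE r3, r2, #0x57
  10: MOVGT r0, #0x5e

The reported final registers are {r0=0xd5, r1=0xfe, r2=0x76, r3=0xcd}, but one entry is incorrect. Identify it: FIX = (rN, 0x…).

[0] flags=1000 → (cmp)
[1] flags=1000 VS?F → skip
[2] flags=1000 GT?F → skip
[3] flags=1000 → (cmp)
[4] flags=1000 HI?F → skip
[5] flags=1000 CS?F → skip
[6] flags=1000 VS?F → skip
[7] flags=1000 → (cmp)
[8] flags=1000 VC?T → r0=0x3d
[9] flags=1000 LE?T → r3=0xcd
[10] flags=1000 GT?F → skip

FIX = (r0, 0x3d)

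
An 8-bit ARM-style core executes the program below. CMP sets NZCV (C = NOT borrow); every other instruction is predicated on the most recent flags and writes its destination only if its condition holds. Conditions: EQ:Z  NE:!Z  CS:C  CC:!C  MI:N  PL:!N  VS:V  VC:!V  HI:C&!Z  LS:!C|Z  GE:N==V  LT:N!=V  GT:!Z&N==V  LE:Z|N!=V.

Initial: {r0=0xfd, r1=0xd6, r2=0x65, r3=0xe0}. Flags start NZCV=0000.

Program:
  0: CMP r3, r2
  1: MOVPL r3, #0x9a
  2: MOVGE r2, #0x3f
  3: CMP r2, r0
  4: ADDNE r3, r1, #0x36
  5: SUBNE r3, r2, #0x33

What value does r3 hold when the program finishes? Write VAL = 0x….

[0] flags=0011 → (cmp)
[1] flags=0011 PL?T → r3=0x9a
[2] flags=0011 GE?F → skip
[3] flags=0000 → (cmp)
[4] flags=0000 NE?T → r3=0x0c
[5] flags=0000 NE?T → r3=0x32

VAL = 0x32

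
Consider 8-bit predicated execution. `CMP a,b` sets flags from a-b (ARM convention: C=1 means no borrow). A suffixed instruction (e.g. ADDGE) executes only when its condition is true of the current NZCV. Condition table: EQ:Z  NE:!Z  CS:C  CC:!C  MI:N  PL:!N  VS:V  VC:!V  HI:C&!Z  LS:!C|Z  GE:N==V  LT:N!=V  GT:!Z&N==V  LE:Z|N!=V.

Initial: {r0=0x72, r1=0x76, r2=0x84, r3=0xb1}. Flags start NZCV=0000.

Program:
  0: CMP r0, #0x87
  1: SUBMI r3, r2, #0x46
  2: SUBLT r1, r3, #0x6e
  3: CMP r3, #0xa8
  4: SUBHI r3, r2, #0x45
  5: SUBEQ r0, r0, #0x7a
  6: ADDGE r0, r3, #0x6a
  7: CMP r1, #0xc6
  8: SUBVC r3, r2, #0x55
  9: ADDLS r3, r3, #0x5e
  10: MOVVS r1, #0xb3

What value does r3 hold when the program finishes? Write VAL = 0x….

VAL = 0x9c

[0] flags=1001 → (cmp)
[1] flags=1001 MI?T → r3=0x3e
[2] flags=1001 LT?F → skip
[3] flags=1001 → (cmp)
[4] flags=1001 HI?F → skip
[5] flags=1001 EQ?F → skip
[6] flags=1001 GE?T → r0=0xa8
[7] flags=1001 → (cmp)
[8] flags=1001 VC?F → skip
[9] flags=1001 LS?T → r3=0x9c
[10] flags=1001 VS?T → r1=0xb3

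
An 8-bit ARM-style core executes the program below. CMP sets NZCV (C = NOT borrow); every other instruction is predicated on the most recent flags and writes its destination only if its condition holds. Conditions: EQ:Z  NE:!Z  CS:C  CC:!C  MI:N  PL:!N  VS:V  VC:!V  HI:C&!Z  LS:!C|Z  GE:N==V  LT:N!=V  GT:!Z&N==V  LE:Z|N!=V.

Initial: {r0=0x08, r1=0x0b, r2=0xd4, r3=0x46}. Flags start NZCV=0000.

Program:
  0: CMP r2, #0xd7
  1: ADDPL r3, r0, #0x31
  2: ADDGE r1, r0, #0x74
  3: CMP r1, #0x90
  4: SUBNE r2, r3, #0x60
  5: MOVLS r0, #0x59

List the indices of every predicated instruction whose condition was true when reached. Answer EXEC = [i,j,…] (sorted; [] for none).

[0] flags=1000 → (cmp)
[1] flags=1000 PL?F → skip
[2] flags=1000 GE?F → skip
[3] flags=0000 → (cmp)
[4] flags=0000 NE?T → r2=0xe6
[5] flags=0000 LS?T → r0=0x59

EXEC = [4,5]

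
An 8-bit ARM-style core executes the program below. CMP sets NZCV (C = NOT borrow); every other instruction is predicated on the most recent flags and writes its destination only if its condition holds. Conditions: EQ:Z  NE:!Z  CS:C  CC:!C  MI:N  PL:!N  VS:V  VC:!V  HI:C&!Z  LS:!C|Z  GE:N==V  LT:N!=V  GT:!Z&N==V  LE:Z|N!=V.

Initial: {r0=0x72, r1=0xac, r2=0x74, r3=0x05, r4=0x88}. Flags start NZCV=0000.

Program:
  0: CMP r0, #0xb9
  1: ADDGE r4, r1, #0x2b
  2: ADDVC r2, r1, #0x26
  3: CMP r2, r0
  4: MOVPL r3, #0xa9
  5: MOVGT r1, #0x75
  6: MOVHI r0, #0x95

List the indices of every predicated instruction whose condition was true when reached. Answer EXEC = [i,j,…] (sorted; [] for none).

[0] flags=1001 → (cmp)
[1] flags=1001 GE?T → r4=0xd7
[2] flags=1001 VC?F → skip
[3] flags=0010 → (cmp)
[4] flags=0010 PL?T → r3=0xa9
[5] flags=0010 GT?T → r1=0x75
[6] flags=0010 HI?T → r0=0x95

EXEC = [1,4,5,6]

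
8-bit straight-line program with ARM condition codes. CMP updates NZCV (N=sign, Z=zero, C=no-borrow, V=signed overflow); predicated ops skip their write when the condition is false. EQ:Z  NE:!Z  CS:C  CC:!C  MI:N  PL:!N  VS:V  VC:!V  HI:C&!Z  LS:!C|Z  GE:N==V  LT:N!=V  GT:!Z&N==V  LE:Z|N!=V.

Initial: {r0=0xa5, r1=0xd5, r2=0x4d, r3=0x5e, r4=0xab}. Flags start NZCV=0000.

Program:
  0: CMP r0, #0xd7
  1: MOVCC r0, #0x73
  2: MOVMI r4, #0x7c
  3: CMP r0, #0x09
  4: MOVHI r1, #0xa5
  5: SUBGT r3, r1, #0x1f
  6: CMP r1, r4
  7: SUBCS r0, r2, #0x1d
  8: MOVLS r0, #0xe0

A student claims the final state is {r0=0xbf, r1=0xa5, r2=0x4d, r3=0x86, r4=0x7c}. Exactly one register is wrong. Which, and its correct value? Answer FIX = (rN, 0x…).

FIX = (r0, 0x30)

[0] flags=1000 → (cmp)
[1] flags=1000 CC?T → r0=0x73
[2] flags=1000 MI?T → r4=0x7c
[3] flags=0010 → (cmp)
[4] flags=0010 HI?T → r1=0xa5
[5] flags=0010 GT?T → r3=0x86
[6] flags=0011 → (cmp)
[7] flags=0011 CS?T → r0=0x30
[8] flags=0011 LS?F → skip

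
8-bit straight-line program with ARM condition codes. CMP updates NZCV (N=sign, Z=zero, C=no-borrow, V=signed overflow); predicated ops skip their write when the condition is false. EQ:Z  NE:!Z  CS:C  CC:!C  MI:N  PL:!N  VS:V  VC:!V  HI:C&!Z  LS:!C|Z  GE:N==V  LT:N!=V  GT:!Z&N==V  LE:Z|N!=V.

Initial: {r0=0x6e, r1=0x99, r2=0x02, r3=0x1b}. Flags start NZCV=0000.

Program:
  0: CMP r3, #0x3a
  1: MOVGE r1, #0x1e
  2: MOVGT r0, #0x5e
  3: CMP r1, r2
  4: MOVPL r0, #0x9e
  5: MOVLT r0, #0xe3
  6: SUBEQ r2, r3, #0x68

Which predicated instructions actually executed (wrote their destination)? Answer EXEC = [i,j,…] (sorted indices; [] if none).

[0] flags=1000 → (cmp)
[1] flags=1000 GE?F → skip
[2] flags=1000 GT?F → skip
[3] flags=1010 → (cmp)
[4] flags=1010 PL?F → skip
[5] flags=1010 LT?T → r0=0xe3
[6] flags=1010 EQ?F → skip

EXEC = [5]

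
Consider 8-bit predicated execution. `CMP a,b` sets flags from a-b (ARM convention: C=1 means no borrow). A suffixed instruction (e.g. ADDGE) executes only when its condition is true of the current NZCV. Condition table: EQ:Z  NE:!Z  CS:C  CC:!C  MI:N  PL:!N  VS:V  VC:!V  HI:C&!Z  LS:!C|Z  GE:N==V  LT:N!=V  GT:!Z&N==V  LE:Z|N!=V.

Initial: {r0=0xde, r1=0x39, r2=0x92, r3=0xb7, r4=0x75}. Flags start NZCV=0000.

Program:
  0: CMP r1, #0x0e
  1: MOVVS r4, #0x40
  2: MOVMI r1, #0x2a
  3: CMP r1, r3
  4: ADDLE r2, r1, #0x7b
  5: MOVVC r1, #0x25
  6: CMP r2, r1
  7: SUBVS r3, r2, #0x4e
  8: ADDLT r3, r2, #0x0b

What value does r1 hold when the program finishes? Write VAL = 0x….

VAL = 0x39

0: ✓ CMP  NZCV=0010
1: · MOVVS
2: · MOVMI
3: ✓ CMP  NZCV=1001
4: · ADDLE
5: · MOVVC
6: ✓ CMP  NZCV=0011
7: ✓ SUBVS  r3←0x44
8: ✓ ADDLT  r3←0x9d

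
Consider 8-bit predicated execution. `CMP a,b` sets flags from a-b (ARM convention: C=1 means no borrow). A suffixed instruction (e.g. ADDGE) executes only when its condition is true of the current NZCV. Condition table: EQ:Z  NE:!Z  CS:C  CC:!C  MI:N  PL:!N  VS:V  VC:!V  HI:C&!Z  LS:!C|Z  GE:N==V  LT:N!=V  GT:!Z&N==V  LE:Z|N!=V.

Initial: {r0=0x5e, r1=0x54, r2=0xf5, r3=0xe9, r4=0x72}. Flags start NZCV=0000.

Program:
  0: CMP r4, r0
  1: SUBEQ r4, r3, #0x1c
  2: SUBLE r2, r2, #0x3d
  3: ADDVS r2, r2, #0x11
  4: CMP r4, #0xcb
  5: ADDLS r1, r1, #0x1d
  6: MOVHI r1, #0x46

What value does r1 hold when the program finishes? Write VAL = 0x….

VAL = 0x71

0: ✓ CMP  NZCV=0010
1: · SUBEQ
2: · SUBLE
3: · ADDVS
4: ✓ CMP  NZCV=1001
5: ✓ ADDLS  r1←0x71
6: · MOVHI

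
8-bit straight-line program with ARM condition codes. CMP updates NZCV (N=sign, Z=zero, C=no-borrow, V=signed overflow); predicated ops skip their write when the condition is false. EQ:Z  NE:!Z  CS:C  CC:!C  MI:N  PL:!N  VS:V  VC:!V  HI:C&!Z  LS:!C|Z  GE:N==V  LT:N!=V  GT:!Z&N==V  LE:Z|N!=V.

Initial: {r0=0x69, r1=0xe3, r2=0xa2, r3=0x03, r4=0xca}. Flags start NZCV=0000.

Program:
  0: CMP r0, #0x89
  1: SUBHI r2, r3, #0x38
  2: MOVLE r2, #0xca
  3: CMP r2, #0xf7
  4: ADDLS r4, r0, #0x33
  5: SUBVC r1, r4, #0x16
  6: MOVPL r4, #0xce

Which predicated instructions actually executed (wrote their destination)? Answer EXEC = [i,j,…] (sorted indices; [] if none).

0: ✓ CMP  NZCV=1001
1: · SUBHI
2: · MOVLE
3: ✓ CMP  NZCV=1000
4: ✓ ADDLS  r4←0x9c
5: ✓ SUBVC  r1←0x86
6: · MOVPL

EXEC = [4,5]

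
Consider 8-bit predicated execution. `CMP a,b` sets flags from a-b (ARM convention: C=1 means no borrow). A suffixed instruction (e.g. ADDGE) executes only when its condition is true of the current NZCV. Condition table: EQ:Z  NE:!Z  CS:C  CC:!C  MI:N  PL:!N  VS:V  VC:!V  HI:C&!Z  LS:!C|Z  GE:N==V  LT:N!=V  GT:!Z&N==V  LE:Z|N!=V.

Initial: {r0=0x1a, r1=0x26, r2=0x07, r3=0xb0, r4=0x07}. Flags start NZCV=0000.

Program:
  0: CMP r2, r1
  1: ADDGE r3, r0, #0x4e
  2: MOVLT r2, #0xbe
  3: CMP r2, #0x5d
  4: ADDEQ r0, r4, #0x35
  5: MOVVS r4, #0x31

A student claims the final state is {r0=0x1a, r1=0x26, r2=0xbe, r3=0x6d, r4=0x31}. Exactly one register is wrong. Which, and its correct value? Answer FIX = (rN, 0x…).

[0] flags=1000 → (cmp)
[1] flags=1000 GE?F → skip
[2] flags=1000 LT?T → r2=0xbe
[3] flags=0011 → (cmp)
[4] flags=0011 EQ?F → skip
[5] flags=0011 VS?T → r4=0x31

FIX = (r3, 0xb0)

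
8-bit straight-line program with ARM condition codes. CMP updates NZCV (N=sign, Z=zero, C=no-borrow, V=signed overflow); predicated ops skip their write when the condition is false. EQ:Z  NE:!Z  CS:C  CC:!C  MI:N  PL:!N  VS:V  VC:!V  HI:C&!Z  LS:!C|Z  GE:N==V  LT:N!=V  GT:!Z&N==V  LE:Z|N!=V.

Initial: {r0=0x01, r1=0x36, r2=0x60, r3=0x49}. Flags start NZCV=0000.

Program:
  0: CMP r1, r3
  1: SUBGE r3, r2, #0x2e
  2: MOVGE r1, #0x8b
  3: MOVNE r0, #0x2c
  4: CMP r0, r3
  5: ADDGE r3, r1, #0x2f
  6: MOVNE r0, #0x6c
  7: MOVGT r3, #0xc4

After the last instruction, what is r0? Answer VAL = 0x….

[0] flags=1000 → (cmp)
[1] flags=1000 GE?F → skip
[2] flags=1000 GE?F → skip
[3] flags=1000 NE?T → r0=0x2c
[4] flags=1000 → (cmp)
[5] flags=1000 GE?F → skip
[6] flags=1000 NE?T → r0=0x6c
[7] flags=1000 GT?F → skip

VAL = 0x6c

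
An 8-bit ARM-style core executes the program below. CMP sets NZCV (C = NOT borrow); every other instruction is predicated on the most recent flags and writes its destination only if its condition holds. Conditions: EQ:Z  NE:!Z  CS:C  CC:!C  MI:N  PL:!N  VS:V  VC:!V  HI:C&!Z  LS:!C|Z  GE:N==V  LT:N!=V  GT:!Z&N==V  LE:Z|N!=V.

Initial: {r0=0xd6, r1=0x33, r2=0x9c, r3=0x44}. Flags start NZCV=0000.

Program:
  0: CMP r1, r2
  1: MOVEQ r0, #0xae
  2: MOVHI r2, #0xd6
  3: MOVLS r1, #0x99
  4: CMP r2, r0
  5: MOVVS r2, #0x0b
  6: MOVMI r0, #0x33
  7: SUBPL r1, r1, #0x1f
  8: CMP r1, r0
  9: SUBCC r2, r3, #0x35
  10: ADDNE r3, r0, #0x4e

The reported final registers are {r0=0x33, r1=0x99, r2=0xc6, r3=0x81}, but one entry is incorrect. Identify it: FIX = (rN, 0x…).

FIX = (r2, 0x9c)

[0] flags=1001 → (cmp)
[1] flags=1001 EQ?F → skip
[2] flags=1001 HI?F → skip
[3] flags=1001 LS?T → r1=0x99
[4] flags=1000 → (cmp)
[5] flags=1000 VS?F → skip
[6] flags=1000 MI?T → r0=0x33
[7] flags=1000 PL?F → skip
[8] flags=0011 → (cmp)
[9] flags=0011 CC?F → skip
[10] flags=0011 NE?T → r3=0x81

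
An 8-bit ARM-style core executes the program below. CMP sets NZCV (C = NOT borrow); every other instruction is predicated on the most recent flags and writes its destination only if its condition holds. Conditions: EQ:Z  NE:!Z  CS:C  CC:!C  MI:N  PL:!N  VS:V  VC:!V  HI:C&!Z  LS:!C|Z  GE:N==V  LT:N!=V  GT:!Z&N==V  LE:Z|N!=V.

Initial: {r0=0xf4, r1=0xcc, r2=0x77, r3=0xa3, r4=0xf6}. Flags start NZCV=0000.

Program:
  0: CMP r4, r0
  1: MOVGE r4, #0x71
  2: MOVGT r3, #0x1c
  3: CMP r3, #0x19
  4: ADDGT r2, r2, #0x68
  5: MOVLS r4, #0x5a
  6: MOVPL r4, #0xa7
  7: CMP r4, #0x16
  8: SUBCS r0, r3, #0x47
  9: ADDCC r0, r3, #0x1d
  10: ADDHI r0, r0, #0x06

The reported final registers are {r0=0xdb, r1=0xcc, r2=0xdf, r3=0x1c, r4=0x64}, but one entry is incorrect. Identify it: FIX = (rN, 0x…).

FIX = (r4, 0xa7)

0: ✓ CMP  NZCV=0010
1: ✓ MOVGE  r4←0x71
2: ✓ MOVGT  r3←0x1c
3: ✓ CMP  NZCV=0010
4: ✓ ADDGT  r2←0xdf
5: · MOVLS
6: ✓ MOVPL  r4←0xa7
7: ✓ CMP  NZCV=1010
8: ✓ SUBCS  r0←0xd5
9: · ADDCC
10: ✓ ADDHI  r0←0xdb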